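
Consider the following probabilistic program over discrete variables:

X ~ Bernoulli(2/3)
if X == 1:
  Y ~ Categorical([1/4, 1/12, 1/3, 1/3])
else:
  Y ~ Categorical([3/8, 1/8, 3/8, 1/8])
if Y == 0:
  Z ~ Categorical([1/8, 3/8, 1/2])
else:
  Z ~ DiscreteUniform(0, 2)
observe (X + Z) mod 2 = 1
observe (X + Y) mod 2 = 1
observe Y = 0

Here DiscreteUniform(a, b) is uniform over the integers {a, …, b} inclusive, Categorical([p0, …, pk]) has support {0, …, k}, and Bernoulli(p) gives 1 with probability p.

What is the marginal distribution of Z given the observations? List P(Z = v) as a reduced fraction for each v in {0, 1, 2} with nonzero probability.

P(Z=0) = 1/5, P(Z=2) = 4/5

Enumerate traces; 2 have nonzero weight after conditioning:
  (X=1, Y=0, Z=0) weight 1/48
  (X=1, Y=0, Z=2) weight 1/12
Group by Z:
  weight(Z=0) = 1/48
  weight(Z=2) = 1/12
Total weight = 1/48 + 1/12 = 5/48
P(Z=0 | obs) = 1/48 / 5/48 = 1/5
P(Z=2 | obs) = 1/12 / 5/48 = 4/5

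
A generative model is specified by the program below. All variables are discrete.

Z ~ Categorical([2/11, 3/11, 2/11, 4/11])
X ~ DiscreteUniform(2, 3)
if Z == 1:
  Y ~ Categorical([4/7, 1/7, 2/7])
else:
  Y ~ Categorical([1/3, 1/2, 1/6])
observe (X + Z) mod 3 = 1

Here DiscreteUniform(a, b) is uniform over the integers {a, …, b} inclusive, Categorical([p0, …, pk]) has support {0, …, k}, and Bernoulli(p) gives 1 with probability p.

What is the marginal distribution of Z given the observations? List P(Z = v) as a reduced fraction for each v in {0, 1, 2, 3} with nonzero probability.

P(Z=1) = 3/5, P(Z=2) = 2/5

Enumerate traces; 6 have nonzero weight after conditioning:
  (Z=1, X=3, Y=0) weight 6/77
  (Z=1, X=3, Y=1) weight 3/154
  (Z=1, X=3, Y=2) weight 3/77
  (Z=2, X=2, Y=0) weight 1/33
  (Z=2, X=2, Y=1) weight 1/22
  (Z=2, X=2, Y=2) weight 1/66
Group by Z:
  weight(Z=1) = 3/22
  weight(Z=2) = 1/11
Total weight = 3/22 + 1/11 = 5/22
P(Z=1 | obs) = 3/22 / 5/22 = 3/5
P(Z=2 | obs) = 1/11 / 5/22 = 2/5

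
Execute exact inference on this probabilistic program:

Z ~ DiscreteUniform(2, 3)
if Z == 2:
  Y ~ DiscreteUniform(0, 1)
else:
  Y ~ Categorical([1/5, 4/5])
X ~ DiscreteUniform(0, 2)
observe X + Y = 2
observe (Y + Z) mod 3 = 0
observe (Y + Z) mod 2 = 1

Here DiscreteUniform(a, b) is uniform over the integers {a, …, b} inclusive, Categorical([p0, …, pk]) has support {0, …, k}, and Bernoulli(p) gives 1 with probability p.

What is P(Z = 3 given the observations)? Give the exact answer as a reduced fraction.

P(Z = 3 | obs) = 2/7

Enumerate traces; 2 have nonzero weight after conditioning:
  (Z=2, Y=1, X=1) weight 1/12
  (Z=3, Y=0, X=2) weight 1/30
Group by Z:
  weight(Z=2) = 1/12
  weight(Z=3) = 1/30
Total weight = 1/12 + 1/30 = 7/60
P(Z=2 | obs) = 1/12 / 7/60 = 5/7
P(Z=3 | obs) = 1/30 / 7/60 = 2/7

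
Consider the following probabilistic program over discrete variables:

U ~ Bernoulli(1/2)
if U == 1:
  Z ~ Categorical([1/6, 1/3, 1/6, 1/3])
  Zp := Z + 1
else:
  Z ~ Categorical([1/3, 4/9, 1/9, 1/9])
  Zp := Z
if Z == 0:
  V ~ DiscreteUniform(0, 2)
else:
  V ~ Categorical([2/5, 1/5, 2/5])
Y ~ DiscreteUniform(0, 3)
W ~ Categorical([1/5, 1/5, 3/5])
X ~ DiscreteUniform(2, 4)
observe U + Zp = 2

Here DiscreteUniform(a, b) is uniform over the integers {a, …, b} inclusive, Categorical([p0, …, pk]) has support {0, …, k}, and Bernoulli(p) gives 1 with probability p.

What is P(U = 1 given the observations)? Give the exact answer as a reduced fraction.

Enumerate traces; 216 have nonzero weight after conditioning:
  (U=0, Z=2, V=0, Y=0, W=0, X=2) weight 1/2700
  (U=0, Z=2, V=0, Y=0, W=0, X=3) weight 1/2700
  (U=0, Z=2, V=0, Y=0, W=0, X=4) weight 1/2700
  (U=0, Z=2, V=0, Y=0, W=1, X=2) weight 1/2700
  (U=0, Z=2, V=0, Y=0, W=1, X=3) weight 1/2700
  (U=0, Z=2, V=0, Y=0, W=1, X=4) weight 1/2700
  (U=0, Z=2, V=0, Y=0, W=2, X=2) weight 1/900
  (U=0, Z=2, V=0, Y=0, W=2, X=3) weight 1/900
  (U=1, Z=0, V=0, Y=0, W=0, X=2) weight 1/2160
  … 207 more
Group by U:
  weight(U=0) = 1/18
  weight(U=1) = 1/12
Total weight = 1/18 + 1/12 = 5/36
P(U=0 | obs) = 1/18 / 5/36 = 2/5
P(U=1 | obs) = 1/12 / 5/36 = 3/5

P(U = 1 | obs) = 3/5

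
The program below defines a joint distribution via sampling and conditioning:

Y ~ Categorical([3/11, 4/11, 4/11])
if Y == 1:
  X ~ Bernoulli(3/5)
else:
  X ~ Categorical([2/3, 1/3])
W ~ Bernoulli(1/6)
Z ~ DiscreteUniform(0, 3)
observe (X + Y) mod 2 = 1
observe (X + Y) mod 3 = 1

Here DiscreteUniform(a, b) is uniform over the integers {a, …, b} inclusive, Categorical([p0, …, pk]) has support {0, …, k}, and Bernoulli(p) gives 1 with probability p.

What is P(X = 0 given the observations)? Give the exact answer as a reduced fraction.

P(X = 0 | obs) = 8/13

Enumerate traces; 16 have nonzero weight after conditioning:
  (Y=0, X=1, W=0, Z=0) weight 5/264
  (Y=0, X=1, W=0, Z=1) weight 5/264
  (Y=0, X=1, W=0, Z=2) weight 5/264
  (Y=0, X=1, W=0, Z=3) weight 5/264
  (Y=0, X=1, W=1, Z=0) weight 1/264
  (Y=0, X=1, W=1, Z=1) weight 1/264
  (Y=0, X=1, W=1, Z=2) weight 1/264
  (Y=0, X=1, W=1, Z=3) weight 1/264
  (Y=1, X=0, W=0, Z=0) weight 1/33
  … 7 more
Group by X:
  weight(X=0) = 8/55
  weight(X=1) = 1/11
Total weight = 8/55 + 1/11 = 13/55
P(X=0 | obs) = 8/55 / 13/55 = 8/13
P(X=1 | obs) = 1/11 / 13/55 = 5/13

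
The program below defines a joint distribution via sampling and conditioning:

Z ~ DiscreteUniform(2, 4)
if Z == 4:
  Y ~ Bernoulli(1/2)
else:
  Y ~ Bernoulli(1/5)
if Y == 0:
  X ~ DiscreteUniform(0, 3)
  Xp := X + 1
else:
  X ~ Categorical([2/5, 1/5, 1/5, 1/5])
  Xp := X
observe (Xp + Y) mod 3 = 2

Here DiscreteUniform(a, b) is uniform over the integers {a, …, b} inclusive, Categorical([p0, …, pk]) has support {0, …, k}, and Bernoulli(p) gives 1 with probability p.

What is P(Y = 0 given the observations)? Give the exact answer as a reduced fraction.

Enumerate traces; 6 have nonzero weight after conditioning:
  (Z=2, Y=0, X=1) weight 1/15
  (Z=2, Y=1, X=1) weight 1/75
  (Z=3, Y=0, X=1) weight 1/15
  (Z=3, Y=1, X=1) weight 1/75
  (Z=4, Y=0, X=1) weight 1/24
  (Z=4, Y=1, X=1) weight 1/30
Group by Y:
  weight(Y=0) = 7/40
  weight(Y=1) = 3/50
Total weight = 7/40 + 3/50 = 47/200
P(Y=0 | obs) = 7/40 / 47/200 = 35/47
P(Y=1 | obs) = 3/50 / 47/200 = 12/47

P(Y = 0 | obs) = 35/47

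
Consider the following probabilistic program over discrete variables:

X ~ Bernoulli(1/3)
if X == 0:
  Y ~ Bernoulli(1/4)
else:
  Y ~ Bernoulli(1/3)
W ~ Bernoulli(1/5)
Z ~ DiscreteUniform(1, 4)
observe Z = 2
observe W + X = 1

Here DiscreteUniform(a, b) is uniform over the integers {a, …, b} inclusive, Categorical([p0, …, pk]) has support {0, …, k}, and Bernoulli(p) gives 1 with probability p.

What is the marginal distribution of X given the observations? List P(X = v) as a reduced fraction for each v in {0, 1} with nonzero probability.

Enumerate traces; 4 have nonzero weight after conditioning:
  (X=0, Y=0, W=1, Z=2) weight 1/40
  (X=0, Y=1, W=1, Z=2) weight 1/120
  (X=1, Y=0, W=0, Z=2) weight 2/45
  (X=1, Y=1, W=0, Z=2) weight 1/45
Group by X:
  weight(X=0) = 1/30
  weight(X=1) = 1/15
Total weight = 1/30 + 1/15 = 1/10
P(X=0 | obs) = 1/30 / 1/10 = 1/3
P(X=1 | obs) = 1/15 / 1/10 = 2/3

P(X=0) = 1/3, P(X=1) = 2/3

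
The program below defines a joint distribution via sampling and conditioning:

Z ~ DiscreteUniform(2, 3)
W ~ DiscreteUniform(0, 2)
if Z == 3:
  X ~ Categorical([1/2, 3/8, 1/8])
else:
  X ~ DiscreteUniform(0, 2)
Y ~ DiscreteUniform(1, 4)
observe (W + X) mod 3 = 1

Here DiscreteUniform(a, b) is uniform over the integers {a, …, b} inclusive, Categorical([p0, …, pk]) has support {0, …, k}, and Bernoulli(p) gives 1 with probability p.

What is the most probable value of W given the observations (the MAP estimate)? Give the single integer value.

Enumerate traces; 24 have nonzero weight after conditioning:
  (Z=2, W=0, X=1, Y=1) weight 1/72
  (Z=2, W=0, X=1, Y=2) weight 1/72
  (Z=2, W=0, X=1, Y=3) weight 1/72
  (Z=2, W=0, X=1, Y=4) weight 1/72
  (Z=2, W=1, X=0, Y=1) weight 1/72
  (Z=2, W=1, X=0, Y=2) weight 1/72
  (Z=2, W=1, X=0, Y=3) weight 1/72
  (Z=2, W=1, X=0, Y=4) weight 1/72
  (Z=2, W=2, X=2, Y=1) weight 1/72
  … 15 more
Group by W:
  weight(W=0) = 17/144
  weight(W=1) = 5/36
  weight(W=2) = 11/144
Total weight = 17/144 + 5/36 + 11/144 = 1/3
P(W=0 | obs) = 17/144 / 1/3 = 17/48
P(W=1 | obs) = 5/36 / 1/3 = 5/12
P(W=2 | obs) = 11/144 / 1/3 = 11/48
argmax = 1

argmax_v P(W = v | obs) = 1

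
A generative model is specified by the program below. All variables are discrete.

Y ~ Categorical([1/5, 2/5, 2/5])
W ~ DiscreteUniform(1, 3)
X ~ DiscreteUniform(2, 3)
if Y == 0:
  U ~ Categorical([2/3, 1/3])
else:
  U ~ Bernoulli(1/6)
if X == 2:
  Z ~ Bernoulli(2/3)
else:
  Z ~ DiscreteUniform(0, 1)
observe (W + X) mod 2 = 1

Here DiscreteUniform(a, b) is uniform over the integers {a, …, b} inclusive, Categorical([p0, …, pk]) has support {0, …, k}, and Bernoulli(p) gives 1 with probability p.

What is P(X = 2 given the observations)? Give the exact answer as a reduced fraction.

P(X = 2 | obs) = 2/3

Enumerate traces; 36 have nonzero weight after conditioning:
  (Y=0, W=1, X=2, U=0, Z=0) weight 1/135
  (Y=0, W=1, X=2, U=0, Z=1) weight 2/135
  (Y=0, W=1, X=2, U=1, Z=0) weight 1/270
  (Y=0, W=1, X=2, U=1, Z=1) weight 1/135
  (Y=0, W=2, X=3, U=0, Z=0) weight 1/90
  (Y=0, W=2, X=3, U=0, Z=1) weight 1/90
  (Y=0, W=2, X=3, U=1, Z=0) weight 1/180
  (Y=0, W=2, X=3, U=1, Z=1) weight 1/180
  … 28 more
Group by X:
  weight(X=2) = 1/3
  weight(X=3) = 1/6
Total weight = 1/3 + 1/6 = 1/2
P(X=2 | obs) = 1/3 / 1/2 = 2/3
P(X=3 | obs) = 1/6 / 1/2 = 1/3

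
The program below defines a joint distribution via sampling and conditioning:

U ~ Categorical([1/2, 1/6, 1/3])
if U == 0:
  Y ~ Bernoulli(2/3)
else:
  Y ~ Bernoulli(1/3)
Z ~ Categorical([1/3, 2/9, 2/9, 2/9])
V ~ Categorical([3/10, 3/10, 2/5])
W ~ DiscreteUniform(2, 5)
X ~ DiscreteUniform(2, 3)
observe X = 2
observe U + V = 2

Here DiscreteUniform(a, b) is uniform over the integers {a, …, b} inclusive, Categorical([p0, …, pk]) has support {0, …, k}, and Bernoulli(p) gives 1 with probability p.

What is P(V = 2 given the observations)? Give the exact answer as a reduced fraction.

P(V = 2 | obs) = 4/7

Enumerate traces; 96 have nonzero weight after conditioning:
  (U=0, Y=0, Z=0, V=2, W=2, X=2) weight 1/360
  (U=0, Y=0, Z=0, V=2, W=3, X=2) weight 1/360
  (U=0, Y=0, Z=0, V=2, W=4, X=2) weight 1/360
  (U=0, Y=0, Z=0, V=2, W=5, X=2) weight 1/360
  (U=0, Y=0, Z=1, V=2, W=2, X=2) weight 1/540
  (U=0, Y=0, Z=1, V=2, W=3, X=2) weight 1/540
  (U=0, Y=0, Z=1, V=2, W=4, X=2) weight 1/540
  (U=0, Y=0, Z=1, V=2, W=5, X=2) weight 1/540
  (U=1, Y=0, Z=0, V=1, W=2, X=2) weight 1/720
  (U=2, Y=0, Z=0, V=0, W=2, X=2) weight 1/360
  … 86 more
Group by V:
  weight(V=0) = 1/20
  weight(V=1) = 1/40
  weight(V=2) = 1/10
Total weight = 1/20 + 1/40 + 1/10 = 7/40
P(V=0 | obs) = 1/20 / 7/40 = 2/7
P(V=1 | obs) = 1/40 / 7/40 = 1/7
P(V=2 | obs) = 1/10 / 7/40 = 4/7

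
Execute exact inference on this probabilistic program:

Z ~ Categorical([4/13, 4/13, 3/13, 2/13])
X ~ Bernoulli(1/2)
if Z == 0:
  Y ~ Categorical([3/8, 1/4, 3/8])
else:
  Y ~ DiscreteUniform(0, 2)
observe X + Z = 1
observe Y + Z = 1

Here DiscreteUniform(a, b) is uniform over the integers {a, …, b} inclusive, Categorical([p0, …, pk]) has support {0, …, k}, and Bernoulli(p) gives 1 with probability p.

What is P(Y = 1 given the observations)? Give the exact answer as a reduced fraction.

Enumerate traces; 2 have nonzero weight after conditioning:
  (Z=0, X=1, Y=1) weight 1/26
  (Z=1, X=0, Y=0) weight 2/39
Group by Y:
  weight(Y=0) = 2/39
  weight(Y=1) = 1/26
Total weight = 2/39 + 1/26 = 7/78
P(Y=0 | obs) = 2/39 / 7/78 = 4/7
P(Y=1 | obs) = 1/26 / 7/78 = 3/7

P(Y = 1 | obs) = 3/7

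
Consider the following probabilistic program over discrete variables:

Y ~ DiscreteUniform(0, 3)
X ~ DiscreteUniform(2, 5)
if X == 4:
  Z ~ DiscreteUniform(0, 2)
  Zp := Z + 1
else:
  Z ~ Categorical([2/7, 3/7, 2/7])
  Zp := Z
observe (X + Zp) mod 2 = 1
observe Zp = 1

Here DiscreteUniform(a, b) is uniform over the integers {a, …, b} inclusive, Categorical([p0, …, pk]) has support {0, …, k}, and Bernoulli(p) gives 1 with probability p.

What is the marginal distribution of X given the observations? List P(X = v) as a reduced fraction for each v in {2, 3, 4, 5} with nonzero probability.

P(X=2) = 9/16, P(X=4) = 7/16

Enumerate traces; 8 have nonzero weight after conditioning:
  (Y=0, X=2, Z=1) weight 3/112
  (Y=0, X=4, Z=0) weight 1/48
  (Y=1, X=2, Z=1) weight 3/112
  (Y=1, X=4, Z=0) weight 1/48
  (Y=2, X=2, Z=1) weight 3/112
  (Y=2, X=4, Z=0) weight 1/48
  (Y=3, X=2, Z=1) weight 3/112
  (Y=3, X=4, Z=0) weight 1/48
Group by X:
  weight(X=2) = 3/28
  weight(X=4) = 1/12
Total weight = 3/28 + 1/12 = 4/21
P(X=2 | obs) = 3/28 / 4/21 = 9/16
P(X=4 | obs) = 1/12 / 4/21 = 7/16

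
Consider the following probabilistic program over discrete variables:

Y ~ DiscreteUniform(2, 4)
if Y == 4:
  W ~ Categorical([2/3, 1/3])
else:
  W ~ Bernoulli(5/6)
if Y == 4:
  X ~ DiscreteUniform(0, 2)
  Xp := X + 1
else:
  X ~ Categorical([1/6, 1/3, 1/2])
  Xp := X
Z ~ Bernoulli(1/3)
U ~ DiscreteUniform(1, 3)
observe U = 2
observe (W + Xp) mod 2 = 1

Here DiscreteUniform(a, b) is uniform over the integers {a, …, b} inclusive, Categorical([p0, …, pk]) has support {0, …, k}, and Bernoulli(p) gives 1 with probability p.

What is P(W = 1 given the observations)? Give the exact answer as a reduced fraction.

P(W = 1 | obs) = 11/16

Enumerate traces; 18 have nonzero weight after conditioning:
  (Y=2, W=0, X=1, Z=0, U=2) weight 1/243
  (Y=2, W=0, X=1, Z=1, U=2) weight 1/486
  (Y=2, W=1, X=0, Z=0, U=2) weight 5/486
  (Y=2, W=1, X=0, Z=1, U=2) weight 5/972
  (Y=2, W=1, X=2, Z=0, U=2) weight 5/162
  (Y=2, W=1, X=2, Z=1, U=2) weight 5/324
  (Y=3, W=0, X=1, Z=0, U=2) weight 1/243
  (Y=3, W=0, X=1, Z=1, U=2) weight 1/486
  … 10 more
Group by W:
  weight(W=0) = 5/81
  weight(W=1) = 11/81
Total weight = 5/81 + 11/81 = 16/81
P(W=0 | obs) = 5/81 / 16/81 = 5/16
P(W=1 | obs) = 11/81 / 16/81 = 11/16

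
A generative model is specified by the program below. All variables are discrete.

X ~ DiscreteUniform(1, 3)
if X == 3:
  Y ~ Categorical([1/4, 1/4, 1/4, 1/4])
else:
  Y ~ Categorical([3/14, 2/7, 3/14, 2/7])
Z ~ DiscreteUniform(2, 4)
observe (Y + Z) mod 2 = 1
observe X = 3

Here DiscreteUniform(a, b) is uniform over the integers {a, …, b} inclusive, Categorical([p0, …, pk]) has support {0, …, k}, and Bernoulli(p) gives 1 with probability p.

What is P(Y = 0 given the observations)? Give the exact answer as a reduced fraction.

P(Y = 0 | obs) = 1/6

Enumerate traces; 6 have nonzero weight after conditioning:
  (X=3, Y=0, Z=3) weight 1/36
  (X=3, Y=1, Z=2) weight 1/36
  (X=3, Y=1, Z=4) weight 1/36
  (X=3, Y=2, Z=3) weight 1/36
  (X=3, Y=3, Z=2) weight 1/36
  (X=3, Y=3, Z=4) weight 1/36
Group by Y:
  weight(Y=0) = 1/36
  weight(Y=1) = 1/18
  weight(Y=2) = 1/36
  weight(Y=3) = 1/18
Total weight = 1/36 + 1/18 + 1/36 + 1/18 = 1/6
P(Y=0 | obs) = 1/36 / 1/6 = 1/6
P(Y=1 | obs) = 1/18 / 1/6 = 1/3
P(Y=2 | obs) = 1/36 / 1/6 = 1/6
P(Y=3 | obs) = 1/18 / 1/6 = 1/3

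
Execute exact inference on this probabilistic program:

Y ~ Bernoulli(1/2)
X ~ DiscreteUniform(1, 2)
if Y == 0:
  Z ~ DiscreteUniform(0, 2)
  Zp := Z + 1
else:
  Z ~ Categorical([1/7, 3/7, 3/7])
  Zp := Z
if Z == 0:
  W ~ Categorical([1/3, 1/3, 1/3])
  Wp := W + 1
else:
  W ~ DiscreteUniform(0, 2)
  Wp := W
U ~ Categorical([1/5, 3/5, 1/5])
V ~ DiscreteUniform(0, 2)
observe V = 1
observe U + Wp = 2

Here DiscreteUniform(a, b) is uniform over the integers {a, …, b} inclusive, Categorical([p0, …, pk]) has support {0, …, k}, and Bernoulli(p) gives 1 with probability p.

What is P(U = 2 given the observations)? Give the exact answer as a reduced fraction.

P(U = 2 | obs) = 4/25

Enumerate traces; 32 have nonzero weight after conditioning:
  (Y=0, X=1, Z=0, W=0, U=1, V=1) weight 1/180
  (Y=0, X=1, Z=0, W=1, U=0, V=1) weight 1/540
  (Y=0, X=1, Z=1, W=0, U=2, V=1) weight 1/540
  (Y=0, X=1, Z=1, W=1, U=1, V=1) weight 1/180
  (Y=0, X=1, Z=1, W=2, U=0, V=1) weight 1/540
  (Y=0, X=1, Z=2, W=0, U=2, V=1) weight 1/540
  (Y=0, X=1, Z=2, W=1, U=1, V=1) weight 1/180
  (Y=0, X=1, Z=2, W=2, U=0, V=1) weight 1/540
  … 24 more
Group by U:
  weight(U=0) = 1/45
  weight(U=1) = 1/15
  weight(U=2) = 16/945
Total weight = 1/45 + 1/15 + 16/945 = 20/189
P(U=0 | obs) = 1/45 / 20/189 = 21/100
P(U=1 | obs) = 1/15 / 20/189 = 63/100
P(U=2 | obs) = 16/945 / 20/189 = 4/25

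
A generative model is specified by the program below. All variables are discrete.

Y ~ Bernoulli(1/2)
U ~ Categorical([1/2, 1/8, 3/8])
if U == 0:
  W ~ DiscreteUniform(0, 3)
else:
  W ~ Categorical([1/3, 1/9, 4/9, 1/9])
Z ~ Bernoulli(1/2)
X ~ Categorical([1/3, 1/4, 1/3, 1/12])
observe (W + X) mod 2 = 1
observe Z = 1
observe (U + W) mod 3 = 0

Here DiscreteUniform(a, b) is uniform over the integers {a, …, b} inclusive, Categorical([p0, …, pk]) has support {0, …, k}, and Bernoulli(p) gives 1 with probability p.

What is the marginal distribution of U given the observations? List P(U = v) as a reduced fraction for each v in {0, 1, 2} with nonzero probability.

Enumerate traces; 16 have nonzero weight after conditioning:
  (Y=0, U=0, W=0, Z=1, X=1) weight 1/128
  (Y=0, U=0, W=0, Z=1, X=3) weight 1/384
  (Y=0, U=0, W=3, Z=1, X=0) weight 1/96
  (Y=0, U=0, W=3, Z=1, X=2) weight 1/96
  (Y=0, U=1, W=2, Z=1, X=1) weight 1/288
  (Y=0, U=1, W=2, Z=1, X=3) weight 1/864
  (Y=0, U=2, W=1, Z=1, X=0) weight 1/288
  (Y=0, U=2, W=1, Z=1, X=2) weight 1/288
  … 8 more
Group by U:
  weight(U=0) = 1/16
  weight(U=1) = 1/108
  weight(U=2) = 1/72
Total weight = 1/16 + 1/108 + 1/72 = 37/432
P(U=0 | obs) = 1/16 / 37/432 = 27/37
P(U=1 | obs) = 1/108 / 37/432 = 4/37
P(U=2 | obs) = 1/72 / 37/432 = 6/37

P(U=0) = 27/37, P(U=1) = 4/37, P(U=2) = 6/37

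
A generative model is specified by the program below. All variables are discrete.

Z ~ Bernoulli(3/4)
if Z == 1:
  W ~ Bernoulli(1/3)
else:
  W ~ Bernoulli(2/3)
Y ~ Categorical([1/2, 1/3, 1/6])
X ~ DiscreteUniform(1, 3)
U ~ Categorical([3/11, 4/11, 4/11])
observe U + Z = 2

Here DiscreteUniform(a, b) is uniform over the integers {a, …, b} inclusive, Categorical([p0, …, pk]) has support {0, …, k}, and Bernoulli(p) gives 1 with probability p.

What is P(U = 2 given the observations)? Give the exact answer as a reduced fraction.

Enumerate traces; 36 have nonzero weight after conditioning:
  (Z=0, W=0, Y=0, X=1, U=2) weight 1/198
  (Z=0, W=0, Y=0, X=2, U=2) weight 1/198
  (Z=0, W=0, Y=0, X=3, U=2) weight 1/198
  (Z=0, W=0, Y=1, X=1, U=2) weight 1/297
  (Z=0, W=0, Y=1, X=2, U=2) weight 1/297
  (Z=0, W=0, Y=1, X=3, U=2) weight 1/297
  (Z=0, W=0, Y=2, X=1, U=2) weight 1/594
  (Z=0, W=0, Y=2, X=2, U=2) weight 1/594
  (Z=1, W=0, Y=0, X=1, U=1) weight 1/33
  … 27 more
Group by U:
  weight(U=1) = 3/11
  weight(U=2) = 1/11
Total weight = 3/11 + 1/11 = 4/11
P(U=1 | obs) = 3/11 / 4/11 = 3/4
P(U=2 | obs) = 1/11 / 4/11 = 1/4

P(U = 2 | obs) = 1/4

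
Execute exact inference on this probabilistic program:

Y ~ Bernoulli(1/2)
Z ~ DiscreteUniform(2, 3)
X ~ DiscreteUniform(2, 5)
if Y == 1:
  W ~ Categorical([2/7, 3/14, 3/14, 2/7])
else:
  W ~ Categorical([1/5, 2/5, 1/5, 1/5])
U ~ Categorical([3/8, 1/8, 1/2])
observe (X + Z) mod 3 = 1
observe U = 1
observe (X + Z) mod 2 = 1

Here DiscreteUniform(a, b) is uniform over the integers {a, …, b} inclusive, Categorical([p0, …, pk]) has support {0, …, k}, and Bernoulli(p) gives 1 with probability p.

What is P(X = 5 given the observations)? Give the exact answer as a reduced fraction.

Enumerate traces; 16 have nonzero weight after conditioning:
  (Y=0, Z=2, X=5, W=0, U=1) weight 1/640
  (Y=0, Z=2, X=5, W=1, U=1) weight 1/320
  (Y=0, Z=2, X=5, W=2, U=1) weight 1/640
  (Y=0, Z=2, X=5, W=3, U=1) weight 1/640
  (Y=0, Z=3, X=4, W=0, U=1) weight 1/640
  (Y=0, Z=3, X=4, W=1, U=1) weight 1/320
  (Y=0, Z=3, X=4, W=2, U=1) weight 1/640
  (Y=0, Z=3, X=4, W=3, U=1) weight 1/640
  … 8 more
Group by X:
  weight(X=4) = 1/64
  weight(X=5) = 1/64
Total weight = 1/64 + 1/64 = 1/32
P(X=4 | obs) = 1/64 / 1/32 = 1/2
P(X=5 | obs) = 1/64 / 1/32 = 1/2

P(X = 5 | obs) = 1/2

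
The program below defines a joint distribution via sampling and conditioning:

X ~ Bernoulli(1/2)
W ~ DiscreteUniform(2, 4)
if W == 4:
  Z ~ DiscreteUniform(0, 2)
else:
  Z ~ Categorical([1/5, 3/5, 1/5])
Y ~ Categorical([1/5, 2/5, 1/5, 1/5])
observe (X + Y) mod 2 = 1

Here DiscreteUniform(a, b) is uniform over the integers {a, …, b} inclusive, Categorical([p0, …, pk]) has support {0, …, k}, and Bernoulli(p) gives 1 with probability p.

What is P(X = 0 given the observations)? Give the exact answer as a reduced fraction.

P(X = 0 | obs) = 3/5

Enumerate traces; 36 have nonzero weight after conditioning:
  (X=0, W=2, Z=0, Y=1) weight 1/75
  (X=0, W=2, Z=0, Y=3) weight 1/150
  (X=0, W=2, Z=1, Y=1) weight 1/25
  (X=0, W=2, Z=1, Y=3) weight 1/50
  (X=0, W=2, Z=2, Y=1) weight 1/75
  (X=0, W=2, Z=2, Y=3) weight 1/150
  (X=0, W=3, Z=0, Y=1) weight 1/75
  (X=0, W=3, Z=0, Y=3) weight 1/150
  (X=1, W=2, Z=0, Y=0) weight 1/150
  … 27 more
Group by X:
  weight(X=0) = 3/10
  weight(X=1) = 1/5
Total weight = 3/10 + 1/5 = 1/2
P(X=0 | obs) = 3/10 / 1/2 = 3/5
P(X=1 | obs) = 1/5 / 1/2 = 2/5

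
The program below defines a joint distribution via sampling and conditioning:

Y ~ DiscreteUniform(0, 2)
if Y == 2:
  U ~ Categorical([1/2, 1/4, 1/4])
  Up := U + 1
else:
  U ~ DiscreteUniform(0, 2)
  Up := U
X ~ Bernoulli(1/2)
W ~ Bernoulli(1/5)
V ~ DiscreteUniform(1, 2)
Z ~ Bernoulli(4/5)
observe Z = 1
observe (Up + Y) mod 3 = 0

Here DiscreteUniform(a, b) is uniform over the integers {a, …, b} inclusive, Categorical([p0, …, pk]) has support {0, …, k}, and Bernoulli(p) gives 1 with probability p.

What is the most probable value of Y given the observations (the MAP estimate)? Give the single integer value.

argmax_v P(Y = v | obs) = 2

Enumerate traces; 24 have nonzero weight after conditioning:
  (Y=0, U=0, X=0, W=0, V=1, Z=1) weight 4/225
  (Y=0, U=0, X=0, W=0, V=2, Z=1) weight 4/225
  (Y=0, U=0, X=0, W=1, V=1, Z=1) weight 1/225
  (Y=0, U=0, X=0, W=1, V=2, Z=1) weight 1/225
  (Y=0, U=0, X=1, W=0, V=1, Z=1) weight 4/225
  (Y=0, U=0, X=1, W=0, V=2, Z=1) weight 4/225
  (Y=0, U=0, X=1, W=1, V=1, Z=1) weight 1/225
  (Y=0, U=0, X=1, W=1, V=2, Z=1) weight 1/225
  (Y=1, U=2, X=0, W=0, V=1, Z=1) weight 4/225
  (Y=2, U=0, X=0, W=0, V=1, Z=1) weight 2/75
  … 14 more
Group by Y:
  weight(Y=0) = 4/45
  weight(Y=1) = 4/45
  weight(Y=2) = 2/15
Total weight = 4/45 + 4/45 + 2/15 = 14/45
P(Y=0 | obs) = 4/45 / 14/45 = 2/7
P(Y=1 | obs) = 4/45 / 14/45 = 2/7
P(Y=2 | obs) = 2/15 / 14/45 = 3/7
argmax = 2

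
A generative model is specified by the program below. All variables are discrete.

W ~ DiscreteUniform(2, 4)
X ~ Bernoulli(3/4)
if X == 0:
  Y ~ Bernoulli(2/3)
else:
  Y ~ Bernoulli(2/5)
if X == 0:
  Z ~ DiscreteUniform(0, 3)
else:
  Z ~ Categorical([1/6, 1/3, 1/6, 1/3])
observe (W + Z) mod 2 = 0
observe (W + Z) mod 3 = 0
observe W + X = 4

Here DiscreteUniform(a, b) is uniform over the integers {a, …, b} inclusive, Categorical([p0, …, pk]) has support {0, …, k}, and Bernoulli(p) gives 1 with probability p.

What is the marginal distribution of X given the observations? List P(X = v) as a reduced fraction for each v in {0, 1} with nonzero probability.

Enumerate traces; 4 have nonzero weight after conditioning:
  (W=3, X=1, Y=0, Z=3) weight 1/20
  (W=3, X=1, Y=1, Z=3) weight 1/30
  (W=4, X=0, Y=0, Z=2) weight 1/144
  (W=4, X=0, Y=1, Z=2) weight 1/72
Group by X:
  weight(X=0) = 1/48
  weight(X=1) = 1/12
Total weight = 1/48 + 1/12 = 5/48
P(X=0 | obs) = 1/48 / 5/48 = 1/5
P(X=1 | obs) = 1/12 / 5/48 = 4/5

P(X=0) = 1/5, P(X=1) = 4/5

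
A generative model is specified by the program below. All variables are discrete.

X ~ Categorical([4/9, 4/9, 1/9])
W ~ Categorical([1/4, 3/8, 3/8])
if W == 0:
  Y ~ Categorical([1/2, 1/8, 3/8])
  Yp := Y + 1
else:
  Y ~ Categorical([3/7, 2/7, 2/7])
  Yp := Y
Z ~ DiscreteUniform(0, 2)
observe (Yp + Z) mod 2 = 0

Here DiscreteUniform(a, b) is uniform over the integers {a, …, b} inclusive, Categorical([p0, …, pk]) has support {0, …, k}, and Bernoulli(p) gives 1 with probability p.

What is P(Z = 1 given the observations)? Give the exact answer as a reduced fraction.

P(Z = 1 | obs) = 97/351

Enumerate traces; 42 have nonzero weight after conditioning:
  (X=0, W=0, Y=0, Z=1) weight 1/54
  (X=0, W=0, Y=1, Z=0) weight 1/216
  (X=0, W=0, Y=1, Z=2) weight 1/216
  (X=0, W=0, Y=2, Z=1) weight 1/72
  (X=0, W=1, Y=0, Z=0) weight 1/42
  (X=0, W=1, Y=0, Z=2) weight 1/42
  (X=0, W=1, Y=1, Z=1) weight 1/63
  (X=0, W=1, Y=2, Z=0) weight 1/63
  … 34 more
Group by Z:
  weight(Z=0) = 127/672
  weight(Z=1) = 97/672
  weight(Z=2) = 127/672
Total weight = 127/672 + 97/672 + 127/672 = 117/224
P(Z=0 | obs) = 127/672 / 117/224 = 127/351
P(Z=1 | obs) = 97/672 / 117/224 = 97/351
P(Z=2 | obs) = 127/672 / 117/224 = 127/351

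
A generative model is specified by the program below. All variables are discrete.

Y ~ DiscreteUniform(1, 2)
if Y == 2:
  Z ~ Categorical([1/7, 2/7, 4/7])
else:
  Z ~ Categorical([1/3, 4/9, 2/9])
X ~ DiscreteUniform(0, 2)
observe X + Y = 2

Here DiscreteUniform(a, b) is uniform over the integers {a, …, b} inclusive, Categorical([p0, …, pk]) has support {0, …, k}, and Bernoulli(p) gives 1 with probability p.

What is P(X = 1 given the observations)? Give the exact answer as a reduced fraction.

P(X = 1 | obs) = 1/2

Enumerate traces; 6 have nonzero weight after conditioning:
  (Y=1, Z=0, X=1) weight 1/18
  (Y=1, Z=1, X=1) weight 2/27
  (Y=1, Z=2, X=1) weight 1/27
  (Y=2, Z=0, X=0) weight 1/42
  (Y=2, Z=1, X=0) weight 1/21
  (Y=2, Z=2, X=0) weight 2/21
Group by X:
  weight(X=0) = 1/6
  weight(X=1) = 1/6
Total weight = 1/6 + 1/6 = 1/3
P(X=0 | obs) = 1/6 / 1/3 = 1/2
P(X=1 | obs) = 1/6 / 1/3 = 1/2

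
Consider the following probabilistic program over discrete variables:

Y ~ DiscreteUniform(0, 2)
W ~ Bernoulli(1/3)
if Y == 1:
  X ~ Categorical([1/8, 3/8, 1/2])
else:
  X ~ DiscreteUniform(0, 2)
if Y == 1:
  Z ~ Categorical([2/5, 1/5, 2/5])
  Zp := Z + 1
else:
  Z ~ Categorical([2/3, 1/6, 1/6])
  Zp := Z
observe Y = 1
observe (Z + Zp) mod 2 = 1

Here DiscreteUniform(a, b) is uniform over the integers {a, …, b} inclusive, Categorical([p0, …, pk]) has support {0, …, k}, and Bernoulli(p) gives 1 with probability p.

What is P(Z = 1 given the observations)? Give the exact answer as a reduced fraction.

P(Z = 1 | obs) = 1/5

Enumerate traces; 18 have nonzero weight after conditioning:
  (Y=1, W=0, X=0, Z=0) weight 1/90
  (Y=1, W=0, X=0, Z=1) weight 1/180
  (Y=1, W=0, X=0, Z=2) weight 1/90
  (Y=1, W=0, X=1, Z=0) weight 1/30
  (Y=1, W=0, X=1, Z=1) weight 1/60
  (Y=1, W=0, X=1, Z=2) weight 1/30
  (Y=1, W=0, X=2, Z=0) weight 2/45
  (Y=1, W=0, X=2, Z=1) weight 1/45
  … 10 more
Group by Z:
  weight(Z=0) = 2/15
  weight(Z=1) = 1/15
  weight(Z=2) = 2/15
Total weight = 2/15 + 1/15 + 2/15 = 1/3
P(Z=0 | obs) = 2/15 / 1/3 = 2/5
P(Z=1 | obs) = 1/15 / 1/3 = 1/5
P(Z=2 | obs) = 2/15 / 1/3 = 2/5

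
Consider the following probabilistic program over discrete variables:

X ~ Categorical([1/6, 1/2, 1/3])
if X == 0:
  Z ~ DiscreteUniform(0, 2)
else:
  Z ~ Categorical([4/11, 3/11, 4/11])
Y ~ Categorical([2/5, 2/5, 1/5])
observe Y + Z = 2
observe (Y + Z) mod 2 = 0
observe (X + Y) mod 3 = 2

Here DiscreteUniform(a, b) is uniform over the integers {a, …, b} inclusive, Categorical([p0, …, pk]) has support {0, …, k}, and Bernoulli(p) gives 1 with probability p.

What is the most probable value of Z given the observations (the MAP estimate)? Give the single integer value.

Enumerate traces; 3 have nonzero weight after conditioning:
  (X=0, Z=0, Y=2) weight 1/90
  (X=1, Z=1, Y=1) weight 3/55
  (X=2, Z=2, Y=0) weight 8/165
Group by Z:
  weight(Z=0) = 1/90
  weight(Z=1) = 3/55
  weight(Z=2) = 8/165
Total weight = 1/90 + 3/55 + 8/165 = 113/990
P(Z=0 | obs) = 1/90 / 113/990 = 11/113
P(Z=1 | obs) = 3/55 / 113/990 = 54/113
P(Z=2 | obs) = 8/165 / 113/990 = 48/113
argmax = 1

argmax_v P(Z = v | obs) = 1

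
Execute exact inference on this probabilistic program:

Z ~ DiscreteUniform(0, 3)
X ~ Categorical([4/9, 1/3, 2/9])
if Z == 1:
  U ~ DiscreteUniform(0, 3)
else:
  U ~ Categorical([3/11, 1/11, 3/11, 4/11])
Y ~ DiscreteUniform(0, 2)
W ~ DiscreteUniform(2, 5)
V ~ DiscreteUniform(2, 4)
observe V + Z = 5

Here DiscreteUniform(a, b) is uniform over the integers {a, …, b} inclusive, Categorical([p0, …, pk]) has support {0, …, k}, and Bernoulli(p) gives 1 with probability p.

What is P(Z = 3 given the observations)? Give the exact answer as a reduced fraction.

P(Z = 3 | obs) = 1/3

Enumerate traces; 432 have nonzero weight after conditioning:
  (Z=1, X=0, U=0, Y=0, W=2, V=4) weight 1/1296
  (Z=1, X=0, U=0, Y=0, W=3, V=4) weight 1/1296
  (Z=1, X=0, U=0, Y=0, W=4, V=4) weight 1/1296
  (Z=1, X=0, U=0, Y=0, W=5, V=4) weight 1/1296
  (Z=1, X=0, U=0, Y=1, W=2, V=4) weight 1/1296
  (Z=1, X=0, U=0, Y=1, W=3, V=4) weight 1/1296
  (Z=1, X=0, U=0, Y=1, W=4, V=4) weight 1/1296
  (Z=1, X=0, U=0, Y=1, W=5, V=4) weight 1/1296
  (Z=2, X=0, U=0, Y=0, W=2, V=3) weight 1/1188
  (Z=3, X=0, U=0, Y=0, W=2, V=2) weight 1/1188
  … 422 more
Group by Z:
  weight(Z=1) = 1/12
  weight(Z=2) = 1/12
  weight(Z=3) = 1/12
Total weight = 1/12 + 1/12 + 1/12 = 1/4
P(Z=1 | obs) = 1/12 / 1/4 = 1/3
P(Z=2 | obs) = 1/12 / 1/4 = 1/3
P(Z=3 | obs) = 1/12 / 1/4 = 1/3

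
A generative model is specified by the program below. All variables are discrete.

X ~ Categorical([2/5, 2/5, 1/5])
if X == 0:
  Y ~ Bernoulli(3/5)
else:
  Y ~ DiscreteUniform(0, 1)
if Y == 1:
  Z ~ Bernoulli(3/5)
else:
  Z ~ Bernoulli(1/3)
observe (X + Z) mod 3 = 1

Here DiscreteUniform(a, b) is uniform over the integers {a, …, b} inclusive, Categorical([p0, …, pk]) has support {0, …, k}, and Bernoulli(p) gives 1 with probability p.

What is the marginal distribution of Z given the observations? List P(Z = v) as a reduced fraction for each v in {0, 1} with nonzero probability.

Enumerate traces; 4 have nonzero weight after conditioning:
  (X=0, Y=0, Z=1) weight 4/75
  (X=0, Y=1, Z=1) weight 18/125
  (X=1, Y=0, Z=0) weight 2/15
  (X=1, Y=1, Z=0) weight 2/25
Group by Z:
  weight(Z=0) = 16/75
  weight(Z=1) = 74/375
Total weight = 16/75 + 74/375 = 154/375
P(Z=0 | obs) = 16/75 / 154/375 = 40/77
P(Z=1 | obs) = 74/375 / 154/375 = 37/77

P(Z=0) = 40/77, P(Z=1) = 37/77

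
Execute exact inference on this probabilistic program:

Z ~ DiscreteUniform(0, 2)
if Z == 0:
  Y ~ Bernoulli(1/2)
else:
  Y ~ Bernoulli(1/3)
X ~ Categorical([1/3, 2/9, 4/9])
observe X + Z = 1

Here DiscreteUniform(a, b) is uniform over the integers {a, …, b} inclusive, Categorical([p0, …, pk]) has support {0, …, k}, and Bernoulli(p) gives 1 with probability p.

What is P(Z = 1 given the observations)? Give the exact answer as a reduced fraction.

P(Z = 1 | obs) = 3/5

Enumerate traces; 4 have nonzero weight after conditioning:
  (Z=0, Y=0, X=1) weight 1/27
  (Z=0, Y=1, X=1) weight 1/27
  (Z=1, Y=0, X=0) weight 2/27
  (Z=1, Y=1, X=0) weight 1/27
Group by Z:
  weight(Z=0) = 2/27
  weight(Z=1) = 1/9
Total weight = 2/27 + 1/9 = 5/27
P(Z=0 | obs) = 2/27 / 5/27 = 2/5
P(Z=1 | obs) = 1/9 / 5/27 = 3/5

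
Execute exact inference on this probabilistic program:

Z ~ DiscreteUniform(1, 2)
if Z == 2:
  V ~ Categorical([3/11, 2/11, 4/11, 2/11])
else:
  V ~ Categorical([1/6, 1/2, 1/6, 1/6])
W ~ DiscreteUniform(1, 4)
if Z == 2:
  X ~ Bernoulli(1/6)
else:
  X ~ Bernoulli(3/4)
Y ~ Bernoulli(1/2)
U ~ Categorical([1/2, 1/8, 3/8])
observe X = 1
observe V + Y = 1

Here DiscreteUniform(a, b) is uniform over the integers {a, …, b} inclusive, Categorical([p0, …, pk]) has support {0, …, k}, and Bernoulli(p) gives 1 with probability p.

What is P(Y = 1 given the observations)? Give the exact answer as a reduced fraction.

Enumerate traces; 48 have nonzero weight after conditioning:
  (Z=1, V=0, W=1, X=1, Y=1, U=0) weight 1/256
  (Z=1, V=0, W=1, X=1, Y=1, U=1) weight 1/1024
  (Z=1, V=0, W=1, X=1, Y=1, U=2) weight 3/1024
  (Z=1, V=0, W=2, X=1, Y=1, U=0) weight 1/256
  (Z=1, V=0, W=2, X=1, Y=1, U=1) weight 1/1024
  (Z=1, V=0, W=2, X=1, Y=1, U=2) weight 3/1024
  (Z=1, V=0, W=3, X=1, Y=1, U=0) weight 1/256
  (Z=1, V=0, W=3, X=1, Y=1, U=1) weight 1/1024
  (Z=1, V=1, W=1, X=1, Y=0, U=0) weight 3/256
  … 39 more
Group by Y:
  weight(Y=0) = 107/1056
  weight(Y=1) = 15/352
Total weight = 107/1056 + 15/352 = 19/132
P(Y=0 | obs) = 107/1056 / 19/132 = 107/152
P(Y=1 | obs) = 15/352 / 19/132 = 45/152

P(Y = 1 | obs) = 45/152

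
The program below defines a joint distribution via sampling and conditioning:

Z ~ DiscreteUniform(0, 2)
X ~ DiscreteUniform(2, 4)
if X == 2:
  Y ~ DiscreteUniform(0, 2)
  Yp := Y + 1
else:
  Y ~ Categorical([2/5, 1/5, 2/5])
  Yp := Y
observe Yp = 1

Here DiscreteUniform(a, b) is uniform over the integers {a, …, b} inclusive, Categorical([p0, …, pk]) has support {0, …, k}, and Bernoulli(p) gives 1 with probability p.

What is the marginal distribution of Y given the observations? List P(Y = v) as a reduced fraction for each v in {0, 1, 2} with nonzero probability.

Enumerate traces; 9 have nonzero weight after conditioning:
  (Z=0, X=2, Y=0) weight 1/27
  (Z=0, X=3, Y=1) weight 1/45
  (Z=0, X=4, Y=1) weight 1/45
  (Z=1, X=2, Y=0) weight 1/27
  (Z=1, X=3, Y=1) weight 1/45
  (Z=1, X=4, Y=1) weight 1/45
  (Z=2, X=2, Y=0) weight 1/27
  (Z=2, X=3, Y=1) weight 1/45
  … 1 more
Group by Y:
  weight(Y=0) = 1/9
  weight(Y=1) = 2/15
Total weight = 1/9 + 2/15 = 11/45
P(Y=0 | obs) = 1/9 / 11/45 = 5/11
P(Y=1 | obs) = 2/15 / 11/45 = 6/11

P(Y=0) = 5/11, P(Y=1) = 6/11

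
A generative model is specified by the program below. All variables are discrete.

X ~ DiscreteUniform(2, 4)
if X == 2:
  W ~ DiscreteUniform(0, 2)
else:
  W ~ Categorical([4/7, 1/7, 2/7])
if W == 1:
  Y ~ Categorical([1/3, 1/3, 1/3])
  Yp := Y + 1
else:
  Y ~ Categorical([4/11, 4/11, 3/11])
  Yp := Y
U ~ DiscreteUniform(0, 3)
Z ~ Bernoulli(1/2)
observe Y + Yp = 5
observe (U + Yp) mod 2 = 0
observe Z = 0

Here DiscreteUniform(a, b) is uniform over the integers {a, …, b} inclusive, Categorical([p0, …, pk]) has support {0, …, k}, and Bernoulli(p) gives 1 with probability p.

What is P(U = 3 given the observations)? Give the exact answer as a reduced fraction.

P(U = 3 | obs) = 1/2

Enumerate traces; 6 have nonzero weight after conditioning:
  (X=2, W=1, Y=2, U=1, Z=0) weight 1/216
  (X=2, W=1, Y=2, U=3, Z=0) weight 1/216
  (X=3, W=1, Y=2, U=1, Z=0) weight 1/504
  (X=3, W=1, Y=2, U=3, Z=0) weight 1/504
  (X=4, W=1, Y=2, U=1, Z=0) weight 1/504
  (X=4, W=1, Y=2, U=3, Z=0) weight 1/504
Group by U:
  weight(U=1) = 13/1512
  weight(U=3) = 13/1512
Total weight = 13/1512 + 13/1512 = 13/756
P(U=1 | obs) = 13/1512 / 13/756 = 1/2
P(U=3 | obs) = 13/1512 / 13/756 = 1/2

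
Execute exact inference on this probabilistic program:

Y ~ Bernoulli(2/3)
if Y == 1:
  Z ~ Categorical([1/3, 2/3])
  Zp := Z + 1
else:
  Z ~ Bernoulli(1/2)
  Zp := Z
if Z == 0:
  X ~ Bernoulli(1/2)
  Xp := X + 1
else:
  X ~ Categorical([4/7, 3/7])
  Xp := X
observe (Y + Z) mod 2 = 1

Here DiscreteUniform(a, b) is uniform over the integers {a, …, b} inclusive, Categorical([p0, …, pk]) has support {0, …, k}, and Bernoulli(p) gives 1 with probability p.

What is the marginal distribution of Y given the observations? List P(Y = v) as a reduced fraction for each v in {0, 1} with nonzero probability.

P(Y=0) = 3/7, P(Y=1) = 4/7

Enumerate traces; 4 have nonzero weight after conditioning:
  (Y=0, Z=1, X=0) weight 2/21
  (Y=0, Z=1, X=1) weight 1/14
  (Y=1, Z=0, X=0) weight 1/9
  (Y=1, Z=0, X=1) weight 1/9
Group by Y:
  weight(Y=0) = 1/6
  weight(Y=1) = 2/9
Total weight = 1/6 + 2/9 = 7/18
P(Y=0 | obs) = 1/6 / 7/18 = 3/7
P(Y=1 | obs) = 2/9 / 7/18 = 4/7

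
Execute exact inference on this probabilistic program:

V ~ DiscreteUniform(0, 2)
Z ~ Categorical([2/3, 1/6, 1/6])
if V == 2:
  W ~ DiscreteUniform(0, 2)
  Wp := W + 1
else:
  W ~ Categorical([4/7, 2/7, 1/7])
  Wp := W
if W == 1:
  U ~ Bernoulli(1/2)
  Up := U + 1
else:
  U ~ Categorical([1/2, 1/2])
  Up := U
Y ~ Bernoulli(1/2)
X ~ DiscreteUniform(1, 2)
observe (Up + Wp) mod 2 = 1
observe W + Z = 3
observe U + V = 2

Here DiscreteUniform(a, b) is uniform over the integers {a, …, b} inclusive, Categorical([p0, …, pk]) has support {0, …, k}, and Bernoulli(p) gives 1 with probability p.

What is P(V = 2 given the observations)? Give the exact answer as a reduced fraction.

P(V = 2 | obs) = 14/23

Enumerate traces; 16 have nonzero weight after conditioning:
  (V=1, Z=1, W=2, U=1, Y=0, X=1) weight 1/1008
  (V=1, Z=1, W=2, U=1, Y=0, X=2) weight 1/1008
  (V=1, Z=1, W=2, U=1, Y=1, X=1) weight 1/1008
  (V=1, Z=1, W=2, U=1, Y=1, X=2) weight 1/1008
  (V=1, Z=2, W=1, U=1, Y=0, X=1) weight 1/504
  (V=1, Z=2, W=1, U=1, Y=0, X=2) weight 1/504
  (V=1, Z=2, W=1, U=1, Y=1, X=1) weight 1/504
  (V=1, Z=2, W=1, U=1, Y=1, X=2) weight 1/504
  (V=2, Z=1, W=2, U=0, Y=0, X=1) weight 1/432
  … 7 more
Group by V:
  weight(V=1) = 1/84
  weight(V=2) = 1/54
Total weight = 1/84 + 1/54 = 23/756
P(V=1 | obs) = 1/84 / 23/756 = 9/23
P(V=2 | obs) = 1/54 / 23/756 = 14/23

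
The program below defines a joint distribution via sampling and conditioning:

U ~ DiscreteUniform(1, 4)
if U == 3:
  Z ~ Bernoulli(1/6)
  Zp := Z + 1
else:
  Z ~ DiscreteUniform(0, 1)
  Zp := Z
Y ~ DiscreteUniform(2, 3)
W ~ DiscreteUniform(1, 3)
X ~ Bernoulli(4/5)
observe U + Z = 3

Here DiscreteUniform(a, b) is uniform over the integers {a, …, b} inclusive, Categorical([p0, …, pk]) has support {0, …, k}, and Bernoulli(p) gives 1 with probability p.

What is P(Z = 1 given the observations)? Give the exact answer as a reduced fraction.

P(Z = 1 | obs) = 3/8

Enumerate traces; 24 have nonzero weight after conditioning:
  (U=2, Z=1, Y=2, W=1, X=0) weight 1/240
  (U=2, Z=1, Y=2, W=1, X=1) weight 1/60
  (U=2, Z=1, Y=2, W=2, X=0) weight 1/240
  (U=2, Z=1, Y=2, W=2, X=1) weight 1/60
  (U=2, Z=1, Y=2, W=3, X=0) weight 1/240
  (U=2, Z=1, Y=2, W=3, X=1) weight 1/60
  (U=2, Z=1, Y=3, W=1, X=0) weight 1/240
  (U=2, Z=1, Y=3, W=1, X=1) weight 1/60
  (U=3, Z=0, Y=2, W=1, X=0) weight 1/144
  … 15 more
Group by Z:
  weight(Z=0) = 5/24
  weight(Z=1) = 1/8
Total weight = 5/24 + 1/8 = 1/3
P(Z=0 | obs) = 5/24 / 1/3 = 5/8
P(Z=1 | obs) = 1/8 / 1/3 = 3/8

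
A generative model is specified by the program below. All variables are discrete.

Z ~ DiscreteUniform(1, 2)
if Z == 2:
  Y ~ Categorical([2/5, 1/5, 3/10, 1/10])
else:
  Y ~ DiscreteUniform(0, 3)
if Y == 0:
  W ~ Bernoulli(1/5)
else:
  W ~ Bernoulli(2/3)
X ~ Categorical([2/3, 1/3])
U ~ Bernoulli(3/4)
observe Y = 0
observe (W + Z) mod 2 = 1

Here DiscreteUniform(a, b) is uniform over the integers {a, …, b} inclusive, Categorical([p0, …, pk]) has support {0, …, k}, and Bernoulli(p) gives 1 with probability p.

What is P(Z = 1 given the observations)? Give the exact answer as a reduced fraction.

P(Z = 1 | obs) = 5/7

Enumerate traces; 8 have nonzero weight after conditioning:
  (Z=1, Y=0, W=0, X=0, U=0) weight 1/60
  (Z=1, Y=0, W=0, X=0, U=1) weight 1/20
  (Z=1, Y=0, W=0, X=1, U=0) weight 1/120
  (Z=1, Y=0, W=0, X=1, U=1) weight 1/40
  (Z=2, Y=0, W=1, X=0, U=0) weight 1/150
  (Z=2, Y=0, W=1, X=0, U=1) weight 1/50
  (Z=2, Y=0, W=1, X=1, U=0) weight 1/300
  (Z=2, Y=0, W=1, X=1, U=1) weight 1/100
Group by Z:
  weight(Z=1) = 1/10
  weight(Z=2) = 1/25
Total weight = 1/10 + 1/25 = 7/50
P(Z=1 | obs) = 1/10 / 7/50 = 5/7
P(Z=2 | obs) = 1/25 / 7/50 = 2/7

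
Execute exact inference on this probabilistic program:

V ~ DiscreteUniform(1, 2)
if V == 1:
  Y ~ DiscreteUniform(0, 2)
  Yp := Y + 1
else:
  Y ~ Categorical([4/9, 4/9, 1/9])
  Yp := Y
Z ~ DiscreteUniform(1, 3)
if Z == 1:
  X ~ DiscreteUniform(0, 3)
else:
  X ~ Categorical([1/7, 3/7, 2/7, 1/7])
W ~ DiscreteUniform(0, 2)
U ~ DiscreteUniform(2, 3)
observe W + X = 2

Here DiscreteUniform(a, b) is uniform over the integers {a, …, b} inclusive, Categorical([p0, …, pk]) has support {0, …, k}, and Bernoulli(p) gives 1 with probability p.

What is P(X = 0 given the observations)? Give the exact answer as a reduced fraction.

P(X = 0 | obs) = 5/23

Enumerate traces; 108 have nonzero weight after conditioning:
  (V=1, Y=0, Z=1, X=0, W=2, U=2) weight 1/432
  (V=1, Y=0, Z=1, X=0, W=2, U=3) weight 1/432
  (V=1, Y=0, Z=1, X=1, W=1, U=2) weight 1/432
  (V=1, Y=0, Z=1, X=1, W=1, U=3) weight 1/432
  (V=1, Y=0, Z=1, X=2, W=0, U=2) weight 1/432
  (V=1, Y=0, Z=1, X=2, W=0, U=3) weight 1/432
  (V=1, Y=0, Z=2, X=0, W=2, U=2) weight 1/756
  (V=1, Y=0, Z=2, X=0, W=2, U=3) weight 1/756
  … 100 more
Group by X:
  weight(X=0) = 5/84
  weight(X=1) = 31/252
  weight(X=2) = 23/252
Total weight = 5/84 + 31/252 + 23/252 = 23/84
P(X=0 | obs) = 5/84 / 23/84 = 5/23
P(X=1 | obs) = 31/252 / 23/84 = 31/69
P(X=2 | obs) = 23/252 / 23/84 = 1/3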